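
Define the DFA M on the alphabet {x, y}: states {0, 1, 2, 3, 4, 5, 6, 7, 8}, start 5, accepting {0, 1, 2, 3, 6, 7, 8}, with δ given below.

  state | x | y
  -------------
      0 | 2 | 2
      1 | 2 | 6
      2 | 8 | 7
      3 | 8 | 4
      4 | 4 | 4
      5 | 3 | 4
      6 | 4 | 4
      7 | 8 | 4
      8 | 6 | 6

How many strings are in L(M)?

The useful subgraph on states {3, 5, 6, 8} is acyclic, so L(M) is finite; the longest accepting path visits 4 useful states, giving maximum string length 3.
Counting accepting paths from 5 by length: 1 of length 1, 1 of length 2, 2 of length 3. Total 4.

4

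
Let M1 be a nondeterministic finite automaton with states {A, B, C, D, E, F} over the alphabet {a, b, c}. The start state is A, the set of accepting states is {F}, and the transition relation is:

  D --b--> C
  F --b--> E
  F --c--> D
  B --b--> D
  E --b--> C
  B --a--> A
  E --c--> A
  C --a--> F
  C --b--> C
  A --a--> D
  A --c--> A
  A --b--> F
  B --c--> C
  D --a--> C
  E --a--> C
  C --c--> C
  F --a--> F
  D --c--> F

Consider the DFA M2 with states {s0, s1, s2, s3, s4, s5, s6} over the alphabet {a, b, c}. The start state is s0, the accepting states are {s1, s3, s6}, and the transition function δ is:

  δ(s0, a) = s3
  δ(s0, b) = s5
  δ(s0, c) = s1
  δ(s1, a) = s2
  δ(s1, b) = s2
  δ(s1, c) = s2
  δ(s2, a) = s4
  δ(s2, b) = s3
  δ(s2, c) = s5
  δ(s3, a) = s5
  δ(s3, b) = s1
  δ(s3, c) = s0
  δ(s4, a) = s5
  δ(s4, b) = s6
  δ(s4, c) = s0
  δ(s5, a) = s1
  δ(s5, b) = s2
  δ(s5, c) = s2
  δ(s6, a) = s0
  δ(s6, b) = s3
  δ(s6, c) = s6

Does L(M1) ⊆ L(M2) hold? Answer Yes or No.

No

The string b is in L(M1) but not in L(M2).
So L(M1) ⊄ L(M2).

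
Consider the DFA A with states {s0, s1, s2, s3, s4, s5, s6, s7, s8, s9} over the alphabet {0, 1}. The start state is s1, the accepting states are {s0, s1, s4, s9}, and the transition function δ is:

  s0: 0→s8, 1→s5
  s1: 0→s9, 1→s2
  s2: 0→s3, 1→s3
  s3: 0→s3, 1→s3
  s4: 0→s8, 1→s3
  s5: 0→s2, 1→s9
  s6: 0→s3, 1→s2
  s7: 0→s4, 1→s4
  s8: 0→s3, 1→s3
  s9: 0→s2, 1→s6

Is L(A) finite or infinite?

The useful states (reachable from s1 and able to reach an accepting state) are {s1, s9}.
Restricted to these states the transition graph has no cycle, so every accepting path has bounded length and L is finite.

finite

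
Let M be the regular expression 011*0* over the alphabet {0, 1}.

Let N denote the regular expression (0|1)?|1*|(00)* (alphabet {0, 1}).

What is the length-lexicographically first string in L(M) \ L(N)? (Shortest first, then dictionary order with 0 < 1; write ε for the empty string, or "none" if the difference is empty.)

01

The string 01 is accepted by M but not by N.
No shorter string lies in the difference, and 01 is the lexicographically first length-2 string in L(M) \ L(N).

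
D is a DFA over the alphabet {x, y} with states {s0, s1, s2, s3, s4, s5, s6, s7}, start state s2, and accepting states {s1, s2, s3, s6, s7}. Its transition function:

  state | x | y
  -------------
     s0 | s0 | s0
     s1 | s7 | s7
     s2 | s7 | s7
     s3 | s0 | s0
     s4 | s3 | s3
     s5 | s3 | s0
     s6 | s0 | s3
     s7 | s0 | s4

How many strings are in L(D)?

7

The useful subgraph on states {s2, s3, s4, s7} is acyclic, so L(D) is finite; the longest accepting path visits 4 useful states, giving maximum string length 3.
Counting accepting paths from s2 by length: 1 of length 0, 2 of length 1, 4 of length 3. Total 7.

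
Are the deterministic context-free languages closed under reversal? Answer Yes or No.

L = {c bⁿaⁿ : n≥0} ∪ {d b²ⁿaⁿ : n≥0} is a DCFL: the first symbol tells a deterministic PDA whether to pop one or two b's per a. Its reversal Lᴿ = {aⁿbⁿ c : n≥0} ∪ {aⁿb²ⁿ d : n≥0} is not. DCFLs are closed under right quotient by regular languages, and Lᴿ/{c, d} = {aⁿbⁿ : n≥0} ∪ {aⁿb²ⁿ : n≥0} — the standard context-free language accepted by no deterministic PDA (intuitively the machine would have to commit to a b-to-a ratio before the distinguishing marker arrives; formally, a DPDA for it would have a single run on aⁿb²ⁿ, accepting after the prefix aⁿbⁿ and accepting again after n more b's; an ordinary PDA that simulates it on a's and b's and, at any moment when it is accepting, may switch to reading only a fresh letter e while feeding each e to the simulation as a b, would accept aⁱbʲeᵏ (k≥1) exactly when both aⁱbʲ and aⁱbʲ⁺ᵏ are in the language, i.e. its language intersected with the regular set a*b*e⁺ would be exactly {aⁿbⁿeⁿ : n≥1} — impossible, since context-free languages are closed under intersection with regular sets and {aⁿbⁿeⁿ} is not context-free). So Lᴿ cannot be a DCFL.

No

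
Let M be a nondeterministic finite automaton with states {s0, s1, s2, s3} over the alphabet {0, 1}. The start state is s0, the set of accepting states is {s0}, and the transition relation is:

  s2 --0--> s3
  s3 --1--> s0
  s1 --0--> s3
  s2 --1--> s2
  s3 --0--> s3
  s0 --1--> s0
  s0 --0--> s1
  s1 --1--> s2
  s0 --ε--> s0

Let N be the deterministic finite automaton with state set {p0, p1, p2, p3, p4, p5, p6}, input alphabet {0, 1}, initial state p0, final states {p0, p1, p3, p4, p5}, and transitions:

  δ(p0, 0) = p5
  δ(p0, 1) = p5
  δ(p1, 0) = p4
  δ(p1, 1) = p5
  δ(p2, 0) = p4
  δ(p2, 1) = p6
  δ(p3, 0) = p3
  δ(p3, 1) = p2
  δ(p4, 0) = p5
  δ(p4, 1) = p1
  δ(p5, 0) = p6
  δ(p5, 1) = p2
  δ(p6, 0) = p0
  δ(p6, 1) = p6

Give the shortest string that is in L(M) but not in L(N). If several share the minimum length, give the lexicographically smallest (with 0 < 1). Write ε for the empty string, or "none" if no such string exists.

The string 11 is accepted by M but not by N.
No shorter string lies in the difference, and 11 is the lexicographically first length-2 string in L(M) \ L(N).

11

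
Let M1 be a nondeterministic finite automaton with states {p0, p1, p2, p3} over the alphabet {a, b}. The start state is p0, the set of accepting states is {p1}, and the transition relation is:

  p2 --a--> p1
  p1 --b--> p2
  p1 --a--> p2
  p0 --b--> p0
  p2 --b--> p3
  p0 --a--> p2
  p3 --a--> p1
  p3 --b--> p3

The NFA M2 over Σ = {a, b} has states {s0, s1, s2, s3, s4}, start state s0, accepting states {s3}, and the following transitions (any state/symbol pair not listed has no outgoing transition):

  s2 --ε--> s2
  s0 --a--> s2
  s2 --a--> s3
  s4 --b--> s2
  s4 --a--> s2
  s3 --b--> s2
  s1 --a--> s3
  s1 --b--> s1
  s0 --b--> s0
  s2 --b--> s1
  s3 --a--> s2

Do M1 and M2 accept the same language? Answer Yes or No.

Yes

Exploring the product automaton M1 × M2 from the start pair (p0, s0), following both machines on each input symbol, reaches 4 state pairs: (p0, s0), (p2, s2), (p1, s3), (p3, s1).
M1 accepts in {p1} and M2 accepts in {s3}. In every reachable pair the two components are either both accepting — (p1, s3) — or both non-accepting, so no string is accepted by exactly one of the machines: L(M1) \ L(M2) and L(M2) \ L(M1) are both empty.
Hence every string is accepted by M1 iff it is accepted by M2, and the two languages coincide.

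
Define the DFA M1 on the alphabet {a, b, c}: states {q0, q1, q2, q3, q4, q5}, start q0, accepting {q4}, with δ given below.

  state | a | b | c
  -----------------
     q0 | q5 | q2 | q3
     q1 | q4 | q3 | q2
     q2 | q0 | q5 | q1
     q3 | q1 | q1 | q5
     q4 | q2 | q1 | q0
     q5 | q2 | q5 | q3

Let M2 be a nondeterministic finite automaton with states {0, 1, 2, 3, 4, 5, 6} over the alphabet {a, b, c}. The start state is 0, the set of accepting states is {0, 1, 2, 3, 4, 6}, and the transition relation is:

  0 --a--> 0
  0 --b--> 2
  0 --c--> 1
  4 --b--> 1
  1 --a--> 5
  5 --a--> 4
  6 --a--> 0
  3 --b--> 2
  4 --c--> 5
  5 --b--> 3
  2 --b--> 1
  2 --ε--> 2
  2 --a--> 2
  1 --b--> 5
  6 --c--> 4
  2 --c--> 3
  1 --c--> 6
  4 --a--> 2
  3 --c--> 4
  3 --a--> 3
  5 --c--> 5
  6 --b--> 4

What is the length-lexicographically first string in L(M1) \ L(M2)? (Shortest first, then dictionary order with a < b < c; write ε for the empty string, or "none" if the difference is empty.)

aaca

The string aaca is accepted by M1 but not by M2.
No shorter string lies in the difference, and aaca is the lexicographically first length-4 string in L(M1) \ L(M2).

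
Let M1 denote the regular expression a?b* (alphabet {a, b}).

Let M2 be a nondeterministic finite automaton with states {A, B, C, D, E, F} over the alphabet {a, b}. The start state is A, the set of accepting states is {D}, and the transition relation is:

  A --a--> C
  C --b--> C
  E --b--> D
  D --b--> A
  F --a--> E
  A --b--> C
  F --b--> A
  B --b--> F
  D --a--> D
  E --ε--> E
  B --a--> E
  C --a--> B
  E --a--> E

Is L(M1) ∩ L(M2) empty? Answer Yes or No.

Converting the expression M1 to a DFA (subset construction, then merging equivalent states) gives the minimal DFA with states {r0, r1, r2}, start state r0, accepting states {r0, r1} and transitions r0: a→r1, b→r1; r1: a→r2, b→r1; r2: a→r2, b→r2.
Exploring the product automaton M1 × M2 from the start pair (r0, A), following both machines on each input symbol, reaches 8 state pairs: (r0, A), (r1, C), (r2, B), (r2, E), (r2, F), (r2, D), (r2, A), (r2, C).
M1 accepts in {r0, r1} and M2 accepts in {D}; no reachable pair has both components accepting, so no string drives both machines to acceptance simultaneously and L(M1) ∩ L(M2) = ∅.
So no string is accepted by both, and the intersection is empty.

Yes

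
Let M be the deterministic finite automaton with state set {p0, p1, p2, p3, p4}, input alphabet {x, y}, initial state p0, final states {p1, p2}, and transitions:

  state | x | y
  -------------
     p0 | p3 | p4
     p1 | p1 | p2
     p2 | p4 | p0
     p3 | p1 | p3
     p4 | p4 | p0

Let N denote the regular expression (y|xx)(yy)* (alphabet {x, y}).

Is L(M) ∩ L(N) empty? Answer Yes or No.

The string xx is accepted by both M and N.
Hence L(M) ∩ L(N) ≠ ∅.

No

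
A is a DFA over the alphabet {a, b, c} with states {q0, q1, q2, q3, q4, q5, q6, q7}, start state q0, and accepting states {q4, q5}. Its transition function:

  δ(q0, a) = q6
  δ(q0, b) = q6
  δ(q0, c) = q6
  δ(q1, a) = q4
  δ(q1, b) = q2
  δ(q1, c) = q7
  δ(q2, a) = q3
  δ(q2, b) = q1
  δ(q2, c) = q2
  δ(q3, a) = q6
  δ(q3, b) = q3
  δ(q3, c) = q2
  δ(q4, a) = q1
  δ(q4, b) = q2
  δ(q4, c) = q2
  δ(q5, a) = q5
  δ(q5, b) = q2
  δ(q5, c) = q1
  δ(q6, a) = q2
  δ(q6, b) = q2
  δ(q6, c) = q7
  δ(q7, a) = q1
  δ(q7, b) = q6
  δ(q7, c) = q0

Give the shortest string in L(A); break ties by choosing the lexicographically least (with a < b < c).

aaba

A breadth-first search from q0 reaches an accepting state first via the path q0 → q6 → q2 → q1 → q4 on input aaba.
No string of length < 4 is accepted (BFS exhausts all shorter strings without reaching an accepting state), and aaba is the lexicographically least accepting string of length 4.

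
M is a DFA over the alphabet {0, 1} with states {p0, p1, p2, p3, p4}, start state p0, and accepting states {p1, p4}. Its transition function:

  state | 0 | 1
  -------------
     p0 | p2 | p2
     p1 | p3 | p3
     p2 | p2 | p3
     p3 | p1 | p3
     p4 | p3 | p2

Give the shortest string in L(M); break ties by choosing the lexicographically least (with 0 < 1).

A breadth-first search from p0 reaches an accepting state first via the path p0 → p2 → p3 → p1 on input 010.
No string of length < 3 is accepted (BFS exhausts all shorter strings without reaching an accepting state), and 010 is the lexicographically least accepting string of length 3.

010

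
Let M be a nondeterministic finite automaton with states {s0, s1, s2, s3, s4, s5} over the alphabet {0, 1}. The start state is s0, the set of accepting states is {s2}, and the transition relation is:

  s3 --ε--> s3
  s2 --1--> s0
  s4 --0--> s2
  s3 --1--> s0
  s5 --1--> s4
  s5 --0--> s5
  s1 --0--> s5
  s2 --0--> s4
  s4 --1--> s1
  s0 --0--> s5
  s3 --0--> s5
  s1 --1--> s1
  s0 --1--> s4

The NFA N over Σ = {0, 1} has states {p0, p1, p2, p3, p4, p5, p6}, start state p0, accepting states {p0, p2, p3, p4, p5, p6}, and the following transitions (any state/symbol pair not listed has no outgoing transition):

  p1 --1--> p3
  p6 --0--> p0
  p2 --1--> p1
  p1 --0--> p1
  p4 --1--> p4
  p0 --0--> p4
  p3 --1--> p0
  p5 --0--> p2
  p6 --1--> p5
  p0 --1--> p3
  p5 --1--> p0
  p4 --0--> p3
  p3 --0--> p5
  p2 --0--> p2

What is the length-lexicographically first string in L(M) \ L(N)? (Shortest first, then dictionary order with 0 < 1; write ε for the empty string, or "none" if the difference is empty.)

000010

The string 000010 is accepted by M but not by N.
No shorter string lies in the difference, and 000010 is the lexicographically first length-6 string in L(M) \ L(N).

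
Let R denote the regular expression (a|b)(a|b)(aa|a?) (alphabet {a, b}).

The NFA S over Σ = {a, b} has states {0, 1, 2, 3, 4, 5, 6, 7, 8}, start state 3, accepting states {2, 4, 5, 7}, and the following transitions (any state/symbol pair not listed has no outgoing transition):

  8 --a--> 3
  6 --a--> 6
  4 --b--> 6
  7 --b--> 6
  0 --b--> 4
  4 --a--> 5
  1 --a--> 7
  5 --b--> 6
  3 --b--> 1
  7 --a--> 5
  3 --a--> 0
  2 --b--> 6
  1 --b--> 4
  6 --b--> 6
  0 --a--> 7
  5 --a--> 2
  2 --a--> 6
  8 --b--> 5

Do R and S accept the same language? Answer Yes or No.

Converting the expression R to a DFA (subset construction, then merging equivalent states) gives the minimal DFA with states {r0, r1, r2, r3, r4, r5}, start state r0, accepting states {r2, r3, r5} and transitions r0: a→r1, b→r1; r1: a→r2, b→r2; r2: a→r3, b→r4; r3: a→r5, b→r4; r4: a→r4, b→r4; r5: a→r4, b→r4.
Exploring the product automaton R × S from the start pair (r0, 3), following both machines on each input symbol, reaches 8 state pairs: (r0, 3), (r1, 0), (r1, 1), (r2, 7), (r2, 4), (r3, 5), (r4, 6), (r5, 2).
R accepts in {r2, r3, r5} and S accepts in {2, 4, 5, 7}. In every reachable pair the two components are either both accepting — (r2, 7), (r2, 4), (r3, 5), (r5, 2) — or both non-accepting, so no string is accepted by exactly one of the machines: L(R) \ L(S) and L(S) \ L(R) are both empty.
Hence every string is accepted by R iff it is accepted by S, and the two languages coincide.

Yes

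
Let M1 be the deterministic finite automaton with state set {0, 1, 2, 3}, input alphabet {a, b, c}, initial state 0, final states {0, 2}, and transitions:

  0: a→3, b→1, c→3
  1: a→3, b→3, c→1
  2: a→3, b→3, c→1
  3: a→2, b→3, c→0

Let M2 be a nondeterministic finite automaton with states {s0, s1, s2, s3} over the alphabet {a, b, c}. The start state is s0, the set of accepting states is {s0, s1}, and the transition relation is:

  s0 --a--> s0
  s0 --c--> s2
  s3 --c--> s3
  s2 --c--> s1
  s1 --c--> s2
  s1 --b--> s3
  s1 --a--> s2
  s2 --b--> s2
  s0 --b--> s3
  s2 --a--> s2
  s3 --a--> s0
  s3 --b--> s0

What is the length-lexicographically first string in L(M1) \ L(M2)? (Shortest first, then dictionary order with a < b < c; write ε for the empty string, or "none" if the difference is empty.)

The string ac is accepted by M1 but not by M2.
No shorter string lies in the difference, and ac is the lexicographically first length-2 string in L(M1) \ L(M2).

ac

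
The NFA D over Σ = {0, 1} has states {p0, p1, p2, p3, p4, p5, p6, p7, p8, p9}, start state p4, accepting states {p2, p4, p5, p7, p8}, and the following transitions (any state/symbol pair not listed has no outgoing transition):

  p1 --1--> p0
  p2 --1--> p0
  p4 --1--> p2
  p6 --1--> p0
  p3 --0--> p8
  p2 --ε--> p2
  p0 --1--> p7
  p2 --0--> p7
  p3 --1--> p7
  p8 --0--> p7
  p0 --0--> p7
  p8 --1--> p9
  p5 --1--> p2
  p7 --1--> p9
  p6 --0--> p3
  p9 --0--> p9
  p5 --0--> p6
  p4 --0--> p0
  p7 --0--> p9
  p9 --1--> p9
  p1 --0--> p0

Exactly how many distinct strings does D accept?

The useful subgraph on states {p0, p2, p4, p7} is acyclic, so L(D) is finite; the longest accepting path visits 4 useful states, giving maximum string length 3.
Counting accepting paths from p4 by length: 1 of length 0, 1 of length 1, 3 of length 2, 2 of length 3. Total 7.

7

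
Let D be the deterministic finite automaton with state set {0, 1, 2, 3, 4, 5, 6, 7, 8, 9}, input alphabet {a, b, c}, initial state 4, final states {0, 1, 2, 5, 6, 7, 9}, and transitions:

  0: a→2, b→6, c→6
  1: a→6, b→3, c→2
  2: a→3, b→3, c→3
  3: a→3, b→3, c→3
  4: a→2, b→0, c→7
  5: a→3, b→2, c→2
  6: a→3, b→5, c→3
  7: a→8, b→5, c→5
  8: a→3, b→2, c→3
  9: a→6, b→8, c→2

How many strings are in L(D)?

19

The useful subgraph on states {0, 2, 4, 5, 6, 7, 8} is acyclic, so L(D) is finite; the longest accepting path visits 5 useful states, giving maximum string length 4.
Counting accepting paths from 4 by length: 3 of length 1, 5 of length 2, 7 of length 3, 4 of length 4. Total 19.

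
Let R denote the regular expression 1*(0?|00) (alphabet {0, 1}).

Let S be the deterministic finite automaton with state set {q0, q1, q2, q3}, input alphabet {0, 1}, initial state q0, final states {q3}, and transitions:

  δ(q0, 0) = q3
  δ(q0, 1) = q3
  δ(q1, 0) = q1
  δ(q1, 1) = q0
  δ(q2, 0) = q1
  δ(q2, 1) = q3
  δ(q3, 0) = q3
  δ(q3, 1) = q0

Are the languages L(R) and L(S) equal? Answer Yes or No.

No

The empty string ε is accepted by R but rejected by S.
So L(R) ≠ L(S).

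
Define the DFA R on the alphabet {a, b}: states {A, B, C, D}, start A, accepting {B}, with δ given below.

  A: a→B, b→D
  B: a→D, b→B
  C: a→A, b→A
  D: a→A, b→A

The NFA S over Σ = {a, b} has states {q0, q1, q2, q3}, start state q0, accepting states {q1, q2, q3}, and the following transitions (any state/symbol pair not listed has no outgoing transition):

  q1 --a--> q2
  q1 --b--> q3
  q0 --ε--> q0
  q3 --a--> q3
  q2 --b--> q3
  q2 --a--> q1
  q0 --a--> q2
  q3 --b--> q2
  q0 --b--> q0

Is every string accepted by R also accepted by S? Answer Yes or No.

Exploring the product automaton R × S from the start pair (A, q0), following both machines on each input symbol, reaches 11 state pairs: (A, q0), (B, q2), (D, q0), (D, q1), (B, q3), (A, q2), (A, q3), (D, q3), (B, q1), (D, q2), (A, q1).
R accepts in {B} and S accepts in {q1, q2, q3}. The reachable pairs whose R-component is accepting are (B, q2), (B, q3), (B, q1); in each of them the S-component is accepting too, so the product for L(R) \ L(S) (R-component accepting, S-component rejecting) has no reachable accepting pair and the difference is empty.
Hence every string in L(R) is also in L(S).

Yes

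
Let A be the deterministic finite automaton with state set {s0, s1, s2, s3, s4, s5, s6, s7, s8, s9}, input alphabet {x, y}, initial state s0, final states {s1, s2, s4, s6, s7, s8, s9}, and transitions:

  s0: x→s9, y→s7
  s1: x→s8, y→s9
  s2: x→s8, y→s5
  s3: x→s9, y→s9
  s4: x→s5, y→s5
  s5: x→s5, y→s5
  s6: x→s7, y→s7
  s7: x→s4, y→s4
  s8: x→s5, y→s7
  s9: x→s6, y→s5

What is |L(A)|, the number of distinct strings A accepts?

The useful subgraph on states {s0, s4, s6, s7, s9} is acyclic, so L(A) is finite; the longest accepting path visits 5 useful states, giving maximum string length 4.
Counting accepting paths from s0 by length: 2 of length 1, 3 of length 2, 2 of length 3, 4 of length 4. Total 11.

11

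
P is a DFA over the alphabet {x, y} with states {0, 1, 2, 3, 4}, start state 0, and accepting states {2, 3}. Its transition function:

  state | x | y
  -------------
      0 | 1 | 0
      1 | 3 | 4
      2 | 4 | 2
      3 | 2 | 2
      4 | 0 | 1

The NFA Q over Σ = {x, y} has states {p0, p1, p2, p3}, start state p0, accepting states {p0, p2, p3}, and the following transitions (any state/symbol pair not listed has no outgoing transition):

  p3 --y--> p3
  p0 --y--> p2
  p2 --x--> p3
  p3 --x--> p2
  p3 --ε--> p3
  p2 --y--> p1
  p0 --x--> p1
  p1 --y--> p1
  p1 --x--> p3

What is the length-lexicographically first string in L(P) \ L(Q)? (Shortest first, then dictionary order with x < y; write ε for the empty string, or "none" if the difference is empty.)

The string xxxy is accepted by P but not by Q.
No shorter string lies in the difference, and xxxy is the lexicographically first length-4 string in L(P) \ L(Q).

xxxy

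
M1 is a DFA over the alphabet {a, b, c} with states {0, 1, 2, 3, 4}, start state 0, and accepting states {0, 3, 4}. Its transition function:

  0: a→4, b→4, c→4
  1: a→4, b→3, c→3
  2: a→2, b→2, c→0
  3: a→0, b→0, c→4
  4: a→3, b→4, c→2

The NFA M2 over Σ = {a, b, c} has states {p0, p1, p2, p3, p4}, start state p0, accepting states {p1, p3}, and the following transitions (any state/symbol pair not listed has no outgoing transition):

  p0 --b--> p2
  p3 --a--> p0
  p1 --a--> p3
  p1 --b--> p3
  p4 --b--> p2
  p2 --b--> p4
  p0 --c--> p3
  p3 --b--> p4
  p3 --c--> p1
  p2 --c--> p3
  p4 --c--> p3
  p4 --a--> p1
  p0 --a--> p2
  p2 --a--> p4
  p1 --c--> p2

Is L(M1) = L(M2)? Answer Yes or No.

The empty string ε is accepted by M1 but rejected by M2.
So L(M1) ≠ L(M2).

No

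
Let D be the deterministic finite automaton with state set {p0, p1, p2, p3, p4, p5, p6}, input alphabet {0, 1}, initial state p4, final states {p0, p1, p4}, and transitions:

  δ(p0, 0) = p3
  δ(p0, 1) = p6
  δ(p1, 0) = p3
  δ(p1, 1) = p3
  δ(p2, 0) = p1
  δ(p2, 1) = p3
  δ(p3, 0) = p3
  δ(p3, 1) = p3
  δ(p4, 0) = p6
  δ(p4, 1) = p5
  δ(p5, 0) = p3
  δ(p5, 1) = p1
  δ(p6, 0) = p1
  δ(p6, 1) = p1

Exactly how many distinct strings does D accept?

The useful subgraph on states {p1, p4, p5, p6} is acyclic, so L(D) is finite; the longest accepting path visits 3 useful states, giving maximum string length 2.
Counting accepting paths from p4 by length: 1 of length 0, 3 of length 2. Total 4.

4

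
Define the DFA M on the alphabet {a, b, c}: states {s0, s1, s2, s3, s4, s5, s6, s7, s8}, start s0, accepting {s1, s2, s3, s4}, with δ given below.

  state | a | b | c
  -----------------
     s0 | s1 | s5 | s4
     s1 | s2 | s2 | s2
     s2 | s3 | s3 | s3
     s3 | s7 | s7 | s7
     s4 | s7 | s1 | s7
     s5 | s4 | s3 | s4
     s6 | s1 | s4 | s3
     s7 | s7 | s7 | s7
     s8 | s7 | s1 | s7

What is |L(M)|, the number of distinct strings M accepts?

56

The useful subgraph on states {s0, s1, s2, s3, s4, s5} is acyclic, so L(M) is finite; the longest accepting path visits 6 useful states, giving maximum string length 5.
Counting accepting paths from s0 by length: 2 of length 1, 7 of length 2, 14 of length 3, 15 of length 4, 18 of length 5. Total 56.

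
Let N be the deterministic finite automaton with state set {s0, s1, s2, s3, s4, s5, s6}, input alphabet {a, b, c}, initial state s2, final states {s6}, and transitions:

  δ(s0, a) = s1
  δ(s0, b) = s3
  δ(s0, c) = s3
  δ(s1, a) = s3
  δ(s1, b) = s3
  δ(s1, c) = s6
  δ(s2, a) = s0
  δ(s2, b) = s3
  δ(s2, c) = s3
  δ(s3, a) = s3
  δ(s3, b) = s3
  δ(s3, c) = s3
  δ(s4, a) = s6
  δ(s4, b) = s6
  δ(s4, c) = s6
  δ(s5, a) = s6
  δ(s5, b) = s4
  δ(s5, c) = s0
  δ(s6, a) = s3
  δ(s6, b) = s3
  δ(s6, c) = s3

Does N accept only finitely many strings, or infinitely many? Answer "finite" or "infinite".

The useful states (reachable from s2 and able to reach an accepting state) are {s0, s1, s2, s6}.
Restricted to these states the transition graph has no cycle, so every accepting path has bounded length and L is finite.

finite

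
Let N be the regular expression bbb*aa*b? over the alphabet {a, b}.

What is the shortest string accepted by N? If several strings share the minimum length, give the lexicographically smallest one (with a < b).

By inspection of the expression, no string of length less than 3 matches, and bba is the lexicographically first match of length 3.

bba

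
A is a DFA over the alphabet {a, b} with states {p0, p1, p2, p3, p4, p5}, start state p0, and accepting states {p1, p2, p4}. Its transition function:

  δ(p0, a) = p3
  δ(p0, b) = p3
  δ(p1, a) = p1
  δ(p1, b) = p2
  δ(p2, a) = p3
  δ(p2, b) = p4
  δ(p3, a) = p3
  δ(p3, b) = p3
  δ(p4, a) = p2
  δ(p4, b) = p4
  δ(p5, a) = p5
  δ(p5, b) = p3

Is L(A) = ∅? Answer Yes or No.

The states reachable from the start state are {p0, p3}.
None of the accepting states {p1, p2, p4} is reachable, so no string is accepted and L(A) = ∅.

Yes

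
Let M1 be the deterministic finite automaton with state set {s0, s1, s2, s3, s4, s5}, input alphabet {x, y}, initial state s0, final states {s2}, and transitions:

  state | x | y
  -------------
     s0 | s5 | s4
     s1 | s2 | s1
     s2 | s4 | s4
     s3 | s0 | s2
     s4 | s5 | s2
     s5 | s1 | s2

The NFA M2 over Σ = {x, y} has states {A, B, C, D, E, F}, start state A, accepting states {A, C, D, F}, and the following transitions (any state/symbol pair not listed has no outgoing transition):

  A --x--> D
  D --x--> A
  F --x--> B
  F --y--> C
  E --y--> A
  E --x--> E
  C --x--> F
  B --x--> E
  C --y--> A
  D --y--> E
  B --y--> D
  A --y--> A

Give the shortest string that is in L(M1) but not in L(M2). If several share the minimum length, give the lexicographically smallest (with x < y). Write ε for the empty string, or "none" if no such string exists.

The string xy is accepted by M1 but not by M2.
No shorter string lies in the difference, and xy is the lexicographically first length-2 string in L(M1) \ L(M2).

xy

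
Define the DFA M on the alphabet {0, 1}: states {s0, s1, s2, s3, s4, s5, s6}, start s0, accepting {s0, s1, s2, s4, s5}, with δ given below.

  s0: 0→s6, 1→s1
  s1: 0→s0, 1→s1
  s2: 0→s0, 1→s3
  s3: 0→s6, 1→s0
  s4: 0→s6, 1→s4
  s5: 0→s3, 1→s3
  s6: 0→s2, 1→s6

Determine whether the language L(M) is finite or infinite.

infinite

State s0 is reachable from the start and can reach an accepting state, and it lies on the cycle s0 → s1 → s0.
Traversing that cycle any number of times yields accepted strings of unbounded length, so the language is infinite.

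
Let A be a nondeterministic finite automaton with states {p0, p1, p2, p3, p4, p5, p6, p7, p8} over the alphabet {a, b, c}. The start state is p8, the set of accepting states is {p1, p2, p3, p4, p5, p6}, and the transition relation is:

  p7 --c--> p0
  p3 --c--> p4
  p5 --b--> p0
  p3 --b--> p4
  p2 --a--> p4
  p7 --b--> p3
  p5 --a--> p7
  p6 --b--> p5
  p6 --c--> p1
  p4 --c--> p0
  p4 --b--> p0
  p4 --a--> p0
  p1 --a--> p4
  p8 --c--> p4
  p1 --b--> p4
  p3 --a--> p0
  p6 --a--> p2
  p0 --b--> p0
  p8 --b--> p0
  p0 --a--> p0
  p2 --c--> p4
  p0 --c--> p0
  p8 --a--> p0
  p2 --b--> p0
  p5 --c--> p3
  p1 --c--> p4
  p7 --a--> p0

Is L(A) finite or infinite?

The useful states (reachable from p8 and able to reach an accepting state) are {p4, p8}.
Restricted to these states the transition graph has no cycle, so every accepting path has bounded length and L is finite.

finite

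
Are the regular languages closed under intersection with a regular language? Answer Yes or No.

Yes

This is a special case of closure under intersection: the product of the two DFAs, accepting on F₁ × F₂, recognises the intersection.
So the regular languages are closed under intersection with a regular language.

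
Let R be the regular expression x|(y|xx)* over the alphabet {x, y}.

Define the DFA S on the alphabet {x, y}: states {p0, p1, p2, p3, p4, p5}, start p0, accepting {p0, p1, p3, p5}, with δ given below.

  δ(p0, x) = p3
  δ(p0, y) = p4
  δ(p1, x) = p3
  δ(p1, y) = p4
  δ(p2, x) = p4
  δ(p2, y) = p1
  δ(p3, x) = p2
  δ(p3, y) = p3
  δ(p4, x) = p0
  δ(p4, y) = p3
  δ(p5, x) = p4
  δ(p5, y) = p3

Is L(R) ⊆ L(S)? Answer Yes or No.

No

The string y is in L(R) but not in L(S).
So L(R) ⊄ L(S).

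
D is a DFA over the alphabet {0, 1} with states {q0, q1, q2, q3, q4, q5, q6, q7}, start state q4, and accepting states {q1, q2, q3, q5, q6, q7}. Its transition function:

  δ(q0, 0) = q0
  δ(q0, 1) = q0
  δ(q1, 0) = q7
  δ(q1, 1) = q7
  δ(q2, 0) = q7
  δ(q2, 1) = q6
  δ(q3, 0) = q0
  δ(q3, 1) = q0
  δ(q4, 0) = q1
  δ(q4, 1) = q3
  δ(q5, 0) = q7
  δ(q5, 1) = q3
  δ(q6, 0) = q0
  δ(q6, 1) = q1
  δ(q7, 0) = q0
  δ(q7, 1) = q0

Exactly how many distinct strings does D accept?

4

The useful subgraph on states {q1, q3, q4, q7} is acyclic, so L(D) is finite; the longest accepting path visits 3 useful states, giving maximum string length 2.
Counting accepting paths from q4 by length: 2 of length 1, 2 of length 2. Total 4.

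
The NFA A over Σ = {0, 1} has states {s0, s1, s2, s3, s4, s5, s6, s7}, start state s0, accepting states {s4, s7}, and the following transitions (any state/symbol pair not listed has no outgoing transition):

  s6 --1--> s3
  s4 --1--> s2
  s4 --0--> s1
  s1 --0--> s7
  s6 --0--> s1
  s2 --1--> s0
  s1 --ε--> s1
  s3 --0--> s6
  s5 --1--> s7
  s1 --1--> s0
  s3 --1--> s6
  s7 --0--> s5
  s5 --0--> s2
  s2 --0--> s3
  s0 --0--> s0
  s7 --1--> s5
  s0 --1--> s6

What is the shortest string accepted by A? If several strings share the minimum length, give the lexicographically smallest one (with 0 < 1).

100

A breadth-first search from s0 reaches an accepting state first via the path s0 → s6 → s1 → s7 on input 100.
No string of length < 3 is accepted (BFS exhausts all shorter strings without reaching an accepting state), and 100 is the lexicographically least accepting string of length 3.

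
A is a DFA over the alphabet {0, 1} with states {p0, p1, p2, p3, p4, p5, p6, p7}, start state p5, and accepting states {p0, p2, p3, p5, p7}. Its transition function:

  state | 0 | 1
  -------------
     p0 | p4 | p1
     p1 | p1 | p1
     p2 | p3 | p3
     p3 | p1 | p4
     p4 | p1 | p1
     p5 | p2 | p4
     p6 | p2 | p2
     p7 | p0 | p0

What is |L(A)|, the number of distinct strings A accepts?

4

The useful subgraph on states {p2, p3, p5} is acyclic, so L(A) is finite; the longest accepting path visits 3 useful states, giving maximum string length 2.
Counting accepting paths from p5 by length: 1 of length 0, 1 of length 1, 2 of length 2. Total 4.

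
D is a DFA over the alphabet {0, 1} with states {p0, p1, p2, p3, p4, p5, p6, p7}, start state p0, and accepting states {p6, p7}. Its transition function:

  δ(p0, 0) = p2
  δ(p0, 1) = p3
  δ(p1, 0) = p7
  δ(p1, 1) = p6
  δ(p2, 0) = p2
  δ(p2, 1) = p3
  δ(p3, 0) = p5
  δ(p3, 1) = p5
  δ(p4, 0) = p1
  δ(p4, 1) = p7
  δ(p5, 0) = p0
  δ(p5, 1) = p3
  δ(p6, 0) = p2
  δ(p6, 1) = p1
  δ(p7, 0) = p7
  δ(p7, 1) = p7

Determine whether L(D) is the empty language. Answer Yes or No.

The states reachable from the start state are {p0, p2, p3, p5}.
None of the accepting states {p6, p7} is reachable, so no string is accepted and L(D) = ∅.

Yes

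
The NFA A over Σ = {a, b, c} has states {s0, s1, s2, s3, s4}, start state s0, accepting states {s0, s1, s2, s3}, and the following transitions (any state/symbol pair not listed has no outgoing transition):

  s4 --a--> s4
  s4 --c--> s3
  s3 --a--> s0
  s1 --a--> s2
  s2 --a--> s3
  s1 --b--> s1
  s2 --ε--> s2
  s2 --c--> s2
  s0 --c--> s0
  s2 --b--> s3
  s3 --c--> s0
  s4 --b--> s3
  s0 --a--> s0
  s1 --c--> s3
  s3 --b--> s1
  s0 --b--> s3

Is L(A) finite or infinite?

infinite

State s0 is reachable from the start and can reach an accepting state, and it lies on the cycle s0 → s0.
Traversing that cycle any number of times yields accepted strings of unbounded length, so the language is infinite.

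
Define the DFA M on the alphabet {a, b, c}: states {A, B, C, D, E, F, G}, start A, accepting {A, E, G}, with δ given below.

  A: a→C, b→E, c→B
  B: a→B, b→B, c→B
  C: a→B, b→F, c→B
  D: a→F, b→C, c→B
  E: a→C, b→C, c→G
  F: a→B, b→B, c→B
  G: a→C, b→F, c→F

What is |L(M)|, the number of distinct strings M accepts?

The useful subgraph on states {A, E, G} is acyclic, so L(M) is finite; the longest accepting path visits 3 useful states, giving maximum string length 2.
Counting accepting paths from A by length: 1 of length 0, 1 of length 1, 1 of length 2. Total 3.

3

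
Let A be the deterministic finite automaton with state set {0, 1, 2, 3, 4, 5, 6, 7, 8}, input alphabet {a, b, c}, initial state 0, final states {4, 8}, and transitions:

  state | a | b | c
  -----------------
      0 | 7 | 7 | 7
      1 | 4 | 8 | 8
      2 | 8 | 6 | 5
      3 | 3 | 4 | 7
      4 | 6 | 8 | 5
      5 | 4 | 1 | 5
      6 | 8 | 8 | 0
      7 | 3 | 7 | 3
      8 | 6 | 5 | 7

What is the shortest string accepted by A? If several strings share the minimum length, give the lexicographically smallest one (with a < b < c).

A breadth-first search from 0 reaches an accepting state first via the path 0 → 7 → 3 → 4 on input aab.
No string of length < 3 is accepted (BFS exhausts all shorter strings without reaching an accepting state), and aab is the lexicographically least accepting string of length 3.

aab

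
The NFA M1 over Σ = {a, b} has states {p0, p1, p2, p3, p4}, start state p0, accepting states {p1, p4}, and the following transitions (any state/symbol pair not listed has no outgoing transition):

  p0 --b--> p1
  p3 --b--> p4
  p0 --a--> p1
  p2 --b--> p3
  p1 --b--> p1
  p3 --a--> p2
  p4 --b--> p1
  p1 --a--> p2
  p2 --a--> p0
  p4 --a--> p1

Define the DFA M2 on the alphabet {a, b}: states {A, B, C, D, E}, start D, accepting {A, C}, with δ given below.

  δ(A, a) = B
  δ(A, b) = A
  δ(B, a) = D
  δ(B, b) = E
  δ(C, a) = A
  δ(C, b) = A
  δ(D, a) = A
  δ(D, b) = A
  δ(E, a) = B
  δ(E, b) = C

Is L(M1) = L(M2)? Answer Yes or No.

Yes

Exploring the product automaton M1 × M2 from the start pair (p0, D), following both machines on each input symbol, reaches 5 state pairs: (p0, D), (p1, A), (p2, B), (p3, E), (p4, C).
M1 accepts in {p1, p4} and M2 accepts in {A, C}. In every reachable pair the two components are either both accepting — (p1, A), (p4, C) — or both non-accepting, so no string is accepted by exactly one of the machines: L(M1) \ L(M2) and L(M2) \ L(M1) are both empty.
Hence every string is accepted by M1 iff it is accepted by M2, and the two languages coincide.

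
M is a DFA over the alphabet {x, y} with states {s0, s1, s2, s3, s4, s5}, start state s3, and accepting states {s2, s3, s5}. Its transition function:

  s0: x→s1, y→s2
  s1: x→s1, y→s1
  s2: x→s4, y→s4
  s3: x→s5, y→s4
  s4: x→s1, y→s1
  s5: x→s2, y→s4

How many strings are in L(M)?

The useful subgraph on states {s2, s3, s5} is acyclic, so L(M) is finite; the longest accepting path visits 3 useful states, giving maximum string length 2.
Counting accepting paths from s3 by length: 1 of length 0, 1 of length 1, 1 of length 2. Total 3.

3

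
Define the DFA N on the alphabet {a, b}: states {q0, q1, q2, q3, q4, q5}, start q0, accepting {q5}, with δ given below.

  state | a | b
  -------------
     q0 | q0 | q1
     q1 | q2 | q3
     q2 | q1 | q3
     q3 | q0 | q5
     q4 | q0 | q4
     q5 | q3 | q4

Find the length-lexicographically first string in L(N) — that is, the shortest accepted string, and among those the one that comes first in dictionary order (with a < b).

A breadth-first search from q0 reaches an accepting state first via the path q0 → q1 → q3 → q5 on input bbb.
No string of length < 3 is accepted (BFS exhausts all shorter strings without reaching an accepting state), and bbb is the lexicographically least accepting string of length 3.

bbb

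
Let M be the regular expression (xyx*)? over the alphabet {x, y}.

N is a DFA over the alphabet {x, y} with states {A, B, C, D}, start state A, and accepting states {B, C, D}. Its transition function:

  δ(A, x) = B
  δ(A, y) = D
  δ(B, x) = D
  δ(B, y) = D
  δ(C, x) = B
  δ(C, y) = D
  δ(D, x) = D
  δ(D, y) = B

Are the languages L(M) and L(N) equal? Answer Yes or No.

No

The empty string ε is accepted by M but rejected by N.
So L(M) ≠ L(N).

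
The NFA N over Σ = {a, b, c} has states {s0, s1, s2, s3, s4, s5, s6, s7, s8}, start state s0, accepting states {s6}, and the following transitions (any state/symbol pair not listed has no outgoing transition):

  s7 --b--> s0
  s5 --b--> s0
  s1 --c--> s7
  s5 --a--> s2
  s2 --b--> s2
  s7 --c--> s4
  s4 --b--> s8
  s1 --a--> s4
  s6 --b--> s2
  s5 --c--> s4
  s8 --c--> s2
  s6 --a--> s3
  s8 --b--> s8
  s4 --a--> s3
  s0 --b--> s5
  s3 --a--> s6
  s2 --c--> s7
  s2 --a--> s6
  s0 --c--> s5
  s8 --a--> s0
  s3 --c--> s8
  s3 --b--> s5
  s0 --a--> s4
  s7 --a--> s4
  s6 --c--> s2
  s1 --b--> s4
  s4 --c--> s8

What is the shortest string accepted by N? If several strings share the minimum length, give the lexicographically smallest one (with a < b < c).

A breadth-first search from s0 reaches an accepting state first via the path s0 → s4 → s3 → s6 on input aaa.
No string of length < 3 is accepted (BFS exhausts all shorter strings without reaching an accepting state), and aaa is the lexicographically least accepting string of length 3.

aaa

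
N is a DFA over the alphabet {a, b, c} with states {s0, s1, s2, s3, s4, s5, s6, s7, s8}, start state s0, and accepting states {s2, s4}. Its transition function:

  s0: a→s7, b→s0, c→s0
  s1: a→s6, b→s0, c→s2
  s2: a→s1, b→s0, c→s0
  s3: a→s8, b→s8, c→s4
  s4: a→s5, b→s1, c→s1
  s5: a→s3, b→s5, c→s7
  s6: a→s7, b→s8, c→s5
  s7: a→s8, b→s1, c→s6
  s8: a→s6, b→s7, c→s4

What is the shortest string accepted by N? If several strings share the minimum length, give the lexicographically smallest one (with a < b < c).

A breadth-first search from s0 reaches an accepting state first via the path s0 → s7 → s8 → s4 on input aac.
No string of length < 3 is accepted (BFS exhausts all shorter strings without reaching an accepting state), and aac is the lexicographically least accepting string of length 3.

aac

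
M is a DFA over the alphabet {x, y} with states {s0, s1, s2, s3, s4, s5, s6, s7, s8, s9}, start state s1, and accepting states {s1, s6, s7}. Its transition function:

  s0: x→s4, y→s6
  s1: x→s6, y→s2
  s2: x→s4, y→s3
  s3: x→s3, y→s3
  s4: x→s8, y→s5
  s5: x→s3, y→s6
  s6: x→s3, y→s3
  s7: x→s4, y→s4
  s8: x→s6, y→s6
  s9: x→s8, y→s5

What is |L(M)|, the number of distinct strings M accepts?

The useful subgraph on states {s1, s2, s4, s5, s6, s8} is acyclic, so L(M) is finite; the longest accepting path visits 5 useful states, giving maximum string length 4.
Counting accepting paths from s1 by length: 1 of length 0, 1 of length 1, 3 of length 4. Total 5.

5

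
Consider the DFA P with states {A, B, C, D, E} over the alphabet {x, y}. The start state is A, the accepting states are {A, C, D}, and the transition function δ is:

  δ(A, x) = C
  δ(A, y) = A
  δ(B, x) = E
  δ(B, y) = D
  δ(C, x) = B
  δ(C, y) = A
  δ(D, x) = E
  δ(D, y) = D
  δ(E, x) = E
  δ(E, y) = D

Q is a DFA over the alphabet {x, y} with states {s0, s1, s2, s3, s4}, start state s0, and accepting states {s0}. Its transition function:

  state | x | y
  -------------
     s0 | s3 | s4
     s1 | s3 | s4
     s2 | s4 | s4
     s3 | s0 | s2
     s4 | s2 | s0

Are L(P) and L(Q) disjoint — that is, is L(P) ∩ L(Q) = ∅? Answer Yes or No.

The empty string ε is accepted by both P and Q.
Hence L(P) ∩ L(Q) ≠ ∅.

No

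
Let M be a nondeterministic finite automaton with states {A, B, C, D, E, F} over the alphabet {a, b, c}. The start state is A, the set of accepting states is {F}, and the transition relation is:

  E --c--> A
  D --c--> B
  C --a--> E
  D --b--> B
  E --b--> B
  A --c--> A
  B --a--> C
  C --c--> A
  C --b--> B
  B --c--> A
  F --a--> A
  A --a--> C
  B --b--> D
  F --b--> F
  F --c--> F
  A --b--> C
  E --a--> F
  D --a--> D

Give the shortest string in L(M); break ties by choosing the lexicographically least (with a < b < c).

A breadth-first search from A reaches an accepting state first via the path A → C → E → F on input aaa.
No string of length < 3 is accepted (BFS exhausts all shorter strings without reaching an accepting state), and aaa is the lexicographically least accepting string of length 3.

aaa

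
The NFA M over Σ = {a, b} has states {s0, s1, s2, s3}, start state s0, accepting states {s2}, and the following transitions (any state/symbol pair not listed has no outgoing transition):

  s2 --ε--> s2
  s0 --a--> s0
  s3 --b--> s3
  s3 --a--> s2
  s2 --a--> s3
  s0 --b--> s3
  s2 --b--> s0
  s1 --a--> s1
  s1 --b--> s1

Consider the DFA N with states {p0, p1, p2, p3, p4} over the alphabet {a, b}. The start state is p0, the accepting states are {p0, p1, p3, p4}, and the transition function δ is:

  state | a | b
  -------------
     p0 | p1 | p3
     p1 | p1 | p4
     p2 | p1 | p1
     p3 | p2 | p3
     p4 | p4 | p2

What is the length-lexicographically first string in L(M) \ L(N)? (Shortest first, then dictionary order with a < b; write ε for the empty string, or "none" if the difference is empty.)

ba

The string ba is accepted by M but not by N.
No shorter string lies in the difference, and ba is the lexicographically first length-2 string in L(M) \ L(N).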